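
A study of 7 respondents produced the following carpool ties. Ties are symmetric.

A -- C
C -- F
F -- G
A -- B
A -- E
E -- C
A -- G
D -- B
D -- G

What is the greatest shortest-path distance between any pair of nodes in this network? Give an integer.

3

Eccentricity of each node (its greatest distance to any other): A:2, B:3, C:3, D:3, E:3, F:3, G:2.
The maximum eccentricity is 3, realized for instance by the pair C–D via C – F – G – D. So the diameter is 3.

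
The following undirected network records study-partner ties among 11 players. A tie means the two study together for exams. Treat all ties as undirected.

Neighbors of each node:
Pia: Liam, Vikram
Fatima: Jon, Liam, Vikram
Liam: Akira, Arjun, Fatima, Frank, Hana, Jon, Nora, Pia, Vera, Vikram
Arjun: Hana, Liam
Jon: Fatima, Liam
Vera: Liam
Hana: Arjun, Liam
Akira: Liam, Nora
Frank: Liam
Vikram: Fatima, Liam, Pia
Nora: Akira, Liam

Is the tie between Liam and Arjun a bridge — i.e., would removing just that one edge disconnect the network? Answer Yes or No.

No

Even without that edge, Liam still reaches Arjun via Liam – Hana – Arjun, so the network stays connected. Not a bridge.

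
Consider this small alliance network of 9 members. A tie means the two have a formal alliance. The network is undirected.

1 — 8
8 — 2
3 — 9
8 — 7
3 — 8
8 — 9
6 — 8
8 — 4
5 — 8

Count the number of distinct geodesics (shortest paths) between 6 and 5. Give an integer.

1

The shortest distance is 2, and the only length-2 path is 6–8–5. So there is exactly 1 shortest path.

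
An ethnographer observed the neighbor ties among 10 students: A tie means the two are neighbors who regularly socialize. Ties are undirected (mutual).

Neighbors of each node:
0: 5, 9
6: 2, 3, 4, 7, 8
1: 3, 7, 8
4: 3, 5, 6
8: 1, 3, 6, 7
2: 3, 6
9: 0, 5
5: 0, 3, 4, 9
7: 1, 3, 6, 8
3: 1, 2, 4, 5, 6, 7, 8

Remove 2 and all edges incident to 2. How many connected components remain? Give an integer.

2's neighbors (3 and 6) remain reachable from one another through other ties, so the rest of the network stays in one piece.

1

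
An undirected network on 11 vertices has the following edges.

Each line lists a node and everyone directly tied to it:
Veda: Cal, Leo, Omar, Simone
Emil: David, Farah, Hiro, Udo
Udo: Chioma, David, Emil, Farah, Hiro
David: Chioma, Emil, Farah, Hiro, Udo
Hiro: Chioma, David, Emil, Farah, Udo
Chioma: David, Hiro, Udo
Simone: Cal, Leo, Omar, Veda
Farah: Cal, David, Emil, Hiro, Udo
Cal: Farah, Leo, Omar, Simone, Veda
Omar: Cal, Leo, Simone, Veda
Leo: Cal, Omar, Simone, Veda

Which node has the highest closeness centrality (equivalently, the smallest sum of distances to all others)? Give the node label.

Farah

Farness (sum of distances to all others) for each node — Cal:16, Chioma:26, David:19, Emil:20, Farah:15, Hiro:19, Leo:22, Omar:22, Simone:22, Udo:19, Veda:22.
The smallest farness is 15, for Farah, so Farah has the highest closeness.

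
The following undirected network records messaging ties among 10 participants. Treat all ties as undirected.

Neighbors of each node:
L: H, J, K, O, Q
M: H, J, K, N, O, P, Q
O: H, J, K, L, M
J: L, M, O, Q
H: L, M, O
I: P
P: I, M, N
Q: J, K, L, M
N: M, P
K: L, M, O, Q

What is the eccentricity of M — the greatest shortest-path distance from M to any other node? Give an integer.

Distances from M: H:1, I:2, J:1, K:1, L:2, N:1, O:1, P:1, Q:1.
The largest is 2 (to I and L), so the eccentricity of M is 2.

2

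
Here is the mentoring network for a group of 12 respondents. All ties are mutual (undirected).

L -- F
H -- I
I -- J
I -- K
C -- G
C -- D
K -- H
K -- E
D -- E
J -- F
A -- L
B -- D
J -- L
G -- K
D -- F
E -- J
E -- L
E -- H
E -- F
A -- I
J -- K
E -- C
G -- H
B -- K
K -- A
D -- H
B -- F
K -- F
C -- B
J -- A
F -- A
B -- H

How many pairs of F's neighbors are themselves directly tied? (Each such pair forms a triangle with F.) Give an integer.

F's neighbors: A, B, D, E, J, K, and L.
Neighbor pairs that are themselves tied: F–A–J; F–A–K; F–A–L; F–B–D; F–B–K; F–D–E; F–E–J; F–E–K; F–E–L; F–J–K; F–J–L. Each forms one triangle with F, for 11 in total.

11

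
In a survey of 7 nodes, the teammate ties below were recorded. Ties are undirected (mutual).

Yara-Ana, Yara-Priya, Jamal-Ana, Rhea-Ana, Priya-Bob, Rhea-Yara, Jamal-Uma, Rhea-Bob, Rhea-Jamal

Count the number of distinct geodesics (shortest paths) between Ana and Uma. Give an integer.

1

The shortest distance is 2, and the only length-2 path is Ana–Jamal–Uma. So there is exactly 1 shortest path.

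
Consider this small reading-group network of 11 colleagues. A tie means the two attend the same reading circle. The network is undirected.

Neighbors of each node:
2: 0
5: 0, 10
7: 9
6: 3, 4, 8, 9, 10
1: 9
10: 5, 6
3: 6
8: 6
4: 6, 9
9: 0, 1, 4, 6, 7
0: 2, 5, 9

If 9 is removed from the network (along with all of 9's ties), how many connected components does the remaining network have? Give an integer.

Without 9, the remaining ties split the others into: {7}; {0, 2, 3, 4, 5, 6, 8, 10}; {1}.
That's 3 separate components.

3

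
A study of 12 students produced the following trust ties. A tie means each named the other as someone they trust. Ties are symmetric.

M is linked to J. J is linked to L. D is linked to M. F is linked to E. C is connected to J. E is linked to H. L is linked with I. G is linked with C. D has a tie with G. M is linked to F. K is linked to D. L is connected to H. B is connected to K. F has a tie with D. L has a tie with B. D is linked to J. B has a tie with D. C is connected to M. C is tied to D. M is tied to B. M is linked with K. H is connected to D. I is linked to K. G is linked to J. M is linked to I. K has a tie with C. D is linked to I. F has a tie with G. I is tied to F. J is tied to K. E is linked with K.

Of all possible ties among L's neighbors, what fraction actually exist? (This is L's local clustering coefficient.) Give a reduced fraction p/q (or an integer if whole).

L's neighbors: B, H, I, and J (k = 4).
Possible neighbor pairs: C(4,2) = 6. Edges among them: none → e = 0.
Clustering(L) = 0/6 = 0.

0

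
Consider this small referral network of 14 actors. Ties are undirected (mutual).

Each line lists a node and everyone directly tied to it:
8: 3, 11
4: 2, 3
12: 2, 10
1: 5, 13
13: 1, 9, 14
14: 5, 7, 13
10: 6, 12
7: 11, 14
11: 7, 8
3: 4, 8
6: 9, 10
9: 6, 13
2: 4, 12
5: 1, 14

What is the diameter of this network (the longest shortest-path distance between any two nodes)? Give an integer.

Eccentricity of each node (its greatest distance to any other): 1:7, 2:7, 3:6, 4:7, 5:7, 6:6, 7:6, 8:6, 9:6, 10:6, 11:6, 12:6, 13:6, 14:6.
The maximum eccentricity is 7, realized for instance by the pair 4–1 via 4 – 2 – 12 – 10 – 6 – 9 – 13 – 1. So the diameter is 7.

7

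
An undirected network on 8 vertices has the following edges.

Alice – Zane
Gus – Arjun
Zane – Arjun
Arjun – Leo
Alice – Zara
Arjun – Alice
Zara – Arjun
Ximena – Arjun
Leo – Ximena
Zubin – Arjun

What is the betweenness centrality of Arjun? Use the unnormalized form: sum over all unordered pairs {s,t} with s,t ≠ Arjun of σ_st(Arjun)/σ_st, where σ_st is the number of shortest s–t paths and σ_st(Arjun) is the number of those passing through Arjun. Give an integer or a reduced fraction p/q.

Pairs whose geodesics pass through Arjun — Gus–Zane: 1; Gus–Zubin: 1; Gus–Ximena: 1; Gus–Zara: 1; Gus–Leo: 1; Gus–Alice: 1; Zane–Zubin: 1; Zane–Ximena: 1; Zane–Zara: 1/2; Zane–Leo: 1; Zubin–Ximena: 1; Zubin–Zara: 1; Zubin–Leo: 1; Zubin–Alice: 1 … (+4 more pairs).
All other pairs contribute 0.
Summing the contributions gives betweenness(Arjun) = 35/2.

35/2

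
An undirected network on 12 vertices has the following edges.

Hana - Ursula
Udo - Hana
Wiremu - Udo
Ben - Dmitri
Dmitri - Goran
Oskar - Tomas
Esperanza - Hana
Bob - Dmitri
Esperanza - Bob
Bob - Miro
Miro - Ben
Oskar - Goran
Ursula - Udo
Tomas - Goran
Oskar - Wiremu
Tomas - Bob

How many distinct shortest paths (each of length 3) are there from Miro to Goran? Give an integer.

3

The shortest distance is 3. The length-3 paths are: Miro–Bob–Dmitri–Goran; Miro–Ben–Dmitri–Goran; Miro–Bob–Tomas–Goran.
That gives 3 distinct shortest paths.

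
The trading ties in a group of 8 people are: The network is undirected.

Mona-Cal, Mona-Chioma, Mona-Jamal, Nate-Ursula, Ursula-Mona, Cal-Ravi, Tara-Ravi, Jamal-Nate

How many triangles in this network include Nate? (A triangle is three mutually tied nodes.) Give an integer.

0

Nate's neighbors are Jamal and Ursula, but none of them are tied to each other, so no triangle contains Nate.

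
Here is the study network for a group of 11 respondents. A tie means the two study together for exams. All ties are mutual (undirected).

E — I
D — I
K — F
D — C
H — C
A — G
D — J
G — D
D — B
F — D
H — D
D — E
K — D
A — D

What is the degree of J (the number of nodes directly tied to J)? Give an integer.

J is directly tied to D. That is 1 neighbor, so the degree of J is 1.

1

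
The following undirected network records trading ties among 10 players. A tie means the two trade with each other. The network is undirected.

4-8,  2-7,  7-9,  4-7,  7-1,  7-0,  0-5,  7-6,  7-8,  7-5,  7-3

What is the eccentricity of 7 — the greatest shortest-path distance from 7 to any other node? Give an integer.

1

Distances from 7: 0:1, 1:1, 2:1, 3:1, 4:1, 5:1, 6:1, 8:1, 9:1.
The largest is 1 (to 4, 0, 2, 3, 9, 5, 8, 1, and 6), so the eccentricity of 7 is 1.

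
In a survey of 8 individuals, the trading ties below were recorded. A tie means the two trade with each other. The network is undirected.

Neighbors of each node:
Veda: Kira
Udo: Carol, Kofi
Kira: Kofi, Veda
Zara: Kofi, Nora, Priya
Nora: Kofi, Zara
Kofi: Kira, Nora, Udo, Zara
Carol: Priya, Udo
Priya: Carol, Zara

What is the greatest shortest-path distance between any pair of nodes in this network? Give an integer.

Eccentricity of each node (its greatest distance to any other): Carol:4, Kira:3, Kofi:2, Nora:3, Priya:4, Udo:3, Veda:4, Zara:3.
The maximum eccentricity is 4, realized for instance by the pair Veda–Priya via Veda – Kira – Kofi – Zara – Priya. So the diameter is 4.

4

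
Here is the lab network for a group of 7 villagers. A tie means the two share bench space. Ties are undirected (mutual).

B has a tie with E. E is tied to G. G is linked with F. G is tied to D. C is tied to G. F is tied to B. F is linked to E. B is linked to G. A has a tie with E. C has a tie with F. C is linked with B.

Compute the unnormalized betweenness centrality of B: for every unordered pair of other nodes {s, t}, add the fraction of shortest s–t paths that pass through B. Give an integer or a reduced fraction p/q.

2/3

Pairs whose geodesics pass through B — C–E: 1/3; C–A: 1/3.
All other pairs contribute 0.
Summing the contributions gives betweenness(B) = 2/3.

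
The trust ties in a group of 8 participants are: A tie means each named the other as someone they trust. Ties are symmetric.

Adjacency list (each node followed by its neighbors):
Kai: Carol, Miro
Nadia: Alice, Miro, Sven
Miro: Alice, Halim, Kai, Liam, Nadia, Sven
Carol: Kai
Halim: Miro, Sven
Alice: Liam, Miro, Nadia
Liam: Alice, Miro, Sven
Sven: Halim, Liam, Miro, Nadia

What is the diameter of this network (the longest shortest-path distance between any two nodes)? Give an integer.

Eccentricity of each node (its greatest distance to any other): Alice:3, Carol:3, Halim:3, Kai:2, Liam:3, Miro:2, Nadia:3, Sven:3.
The maximum eccentricity is 3, realized for instance by the pair Halim–Carol via Halim – Miro – Kai – Carol. So the diameter is 3.

3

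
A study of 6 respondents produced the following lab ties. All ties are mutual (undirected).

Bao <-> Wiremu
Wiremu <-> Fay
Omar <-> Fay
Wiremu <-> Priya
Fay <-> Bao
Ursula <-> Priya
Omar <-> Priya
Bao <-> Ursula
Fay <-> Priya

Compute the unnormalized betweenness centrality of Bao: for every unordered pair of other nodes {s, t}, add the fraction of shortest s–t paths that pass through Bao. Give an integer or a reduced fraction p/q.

1

Pairs whose geodesics pass through Bao — Fay–Ursula: 1/2; Wiremu–Ursula: 1/2.
All other pairs contribute 0.
Summing the contributions gives betweenness(Bao) = 1.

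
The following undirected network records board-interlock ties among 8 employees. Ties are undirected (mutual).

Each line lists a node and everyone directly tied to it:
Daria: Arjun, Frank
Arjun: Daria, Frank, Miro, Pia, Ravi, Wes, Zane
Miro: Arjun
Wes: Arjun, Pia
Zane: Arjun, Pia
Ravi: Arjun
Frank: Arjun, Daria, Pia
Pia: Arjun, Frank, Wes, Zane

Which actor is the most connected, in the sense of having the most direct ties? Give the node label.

Arjun

Degrees — Arjun:7, Daria:2, Frank:3, Miro:1, Pia:4, Ravi:1, Wes:2, Zane:2.
The maximum is 7, attained only by Arjun.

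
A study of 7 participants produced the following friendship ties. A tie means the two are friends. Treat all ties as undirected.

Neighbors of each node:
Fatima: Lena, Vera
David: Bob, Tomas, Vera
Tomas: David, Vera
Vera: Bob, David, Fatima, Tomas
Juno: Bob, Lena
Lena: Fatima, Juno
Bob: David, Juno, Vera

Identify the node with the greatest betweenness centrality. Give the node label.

Vera

Unnormalized betweenness of each node: Bob:7/2, David:1, Fatima:5/2, Juno:3/2, Lena:1, Tomas:0, Vera:11/2.
Vera has the largest value, 11/2, making it the main broker — the node through which the most shortest paths run.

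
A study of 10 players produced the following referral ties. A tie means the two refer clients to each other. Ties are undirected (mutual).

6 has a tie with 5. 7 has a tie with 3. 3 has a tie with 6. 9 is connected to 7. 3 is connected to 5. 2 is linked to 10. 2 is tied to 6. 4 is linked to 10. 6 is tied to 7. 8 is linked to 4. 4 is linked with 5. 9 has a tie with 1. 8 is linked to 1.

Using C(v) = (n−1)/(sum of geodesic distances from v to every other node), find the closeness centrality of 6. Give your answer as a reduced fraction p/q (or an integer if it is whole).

9/16

Distances from 6: 1:3, 2:1, 3:1, 4:2, 5:1, 7:1, 8:3, 9:2, 10:2. Sum = 16.
n = 10, so closeness = 9/16.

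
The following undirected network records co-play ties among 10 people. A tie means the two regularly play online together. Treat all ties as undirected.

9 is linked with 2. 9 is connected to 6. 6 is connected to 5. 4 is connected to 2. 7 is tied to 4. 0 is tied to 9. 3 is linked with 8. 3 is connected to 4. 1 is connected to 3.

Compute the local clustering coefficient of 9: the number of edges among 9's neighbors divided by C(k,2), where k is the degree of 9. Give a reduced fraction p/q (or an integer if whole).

0

9's neighbors: 0, 2, and 6 (k = 3).
Possible neighbor pairs: C(3,2) = 3. Edges among them: none → e = 0.
Clustering(9) = 0/3 = 0.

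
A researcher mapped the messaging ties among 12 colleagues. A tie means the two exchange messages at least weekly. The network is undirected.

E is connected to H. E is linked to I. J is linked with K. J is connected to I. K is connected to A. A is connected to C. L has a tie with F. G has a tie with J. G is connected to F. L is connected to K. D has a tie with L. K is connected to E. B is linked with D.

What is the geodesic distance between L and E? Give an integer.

One shortest route is L – K – E, which uses 2 edges, and L and E are not directly tied, so nothing shorter exists. So d(L,E) = 2.

2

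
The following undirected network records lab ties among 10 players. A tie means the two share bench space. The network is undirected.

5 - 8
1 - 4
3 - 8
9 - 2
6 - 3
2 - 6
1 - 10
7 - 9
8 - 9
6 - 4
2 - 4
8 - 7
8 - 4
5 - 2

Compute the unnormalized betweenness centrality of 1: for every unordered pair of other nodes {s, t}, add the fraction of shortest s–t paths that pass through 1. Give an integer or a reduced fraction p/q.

Pairs whose geodesics pass through 1 — 5–10: 2/2; 3–10: 2/2; 10–7: 1; 10–2: 1; 10–8: 1; 10–6: 1; 10–4: 1; 10–9: 2/2.
All other pairs contribute 0.
Summing the contributions gives betweenness(1) = 8.

8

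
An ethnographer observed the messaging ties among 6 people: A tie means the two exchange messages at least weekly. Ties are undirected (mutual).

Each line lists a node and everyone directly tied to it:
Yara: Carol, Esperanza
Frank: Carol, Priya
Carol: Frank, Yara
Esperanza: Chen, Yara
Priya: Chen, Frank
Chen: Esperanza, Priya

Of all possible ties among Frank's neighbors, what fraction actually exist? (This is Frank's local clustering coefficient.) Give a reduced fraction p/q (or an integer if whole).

Frank's neighbors: Carol and Priya (k = 2).
Possible neighbor pairs: C(2,2) = 1. Edges among them: none → e = 0.
Clustering(Frank) = 0/1.

0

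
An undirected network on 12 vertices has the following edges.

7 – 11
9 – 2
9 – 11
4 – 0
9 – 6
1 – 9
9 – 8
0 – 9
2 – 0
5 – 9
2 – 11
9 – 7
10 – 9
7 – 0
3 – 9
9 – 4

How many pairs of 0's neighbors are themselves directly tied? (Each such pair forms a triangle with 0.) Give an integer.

3

0's neighbors: 2, 4, 7, and 9.
Neighbor pairs that are themselves tied: 0–2–9; 0–4–9; 0–7–9. Each forms one triangle with 0, for 3 in total.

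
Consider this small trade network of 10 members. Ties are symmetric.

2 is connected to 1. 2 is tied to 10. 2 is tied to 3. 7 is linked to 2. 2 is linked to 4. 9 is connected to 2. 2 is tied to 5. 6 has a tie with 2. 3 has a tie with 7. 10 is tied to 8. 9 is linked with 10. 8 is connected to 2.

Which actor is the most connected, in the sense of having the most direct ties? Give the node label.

2

Degrees — 1:1, 2:9, 3:2, 4:1, 5:1, 6:1, 7:2, 8:2, 9:2, 10:3.
The maximum is 9, attained only by 2.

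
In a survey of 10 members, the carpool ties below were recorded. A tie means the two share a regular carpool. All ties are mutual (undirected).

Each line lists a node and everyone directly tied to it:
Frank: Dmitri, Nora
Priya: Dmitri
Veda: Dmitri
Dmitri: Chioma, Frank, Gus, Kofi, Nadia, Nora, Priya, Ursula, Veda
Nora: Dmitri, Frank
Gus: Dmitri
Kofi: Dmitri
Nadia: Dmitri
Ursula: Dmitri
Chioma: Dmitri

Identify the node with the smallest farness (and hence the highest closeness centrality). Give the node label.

Dmitri

Farness (sum of distances to all others) for each node — Chioma:17, Dmitri:9, Frank:16, Gus:17, Kofi:17, Nadia:17, Nora:16, Priya:17, Ursula:17, Veda:17.
The smallest farness is 9, for Dmitri, so Dmitri has the highest closeness.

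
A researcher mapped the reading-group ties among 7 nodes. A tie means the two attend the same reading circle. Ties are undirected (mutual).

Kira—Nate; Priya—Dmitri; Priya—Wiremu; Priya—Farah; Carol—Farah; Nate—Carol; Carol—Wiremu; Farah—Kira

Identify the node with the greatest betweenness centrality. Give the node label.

Unnormalized betweenness of each node: Carol:4, Dmitri:0, Farah:11/2, Kira:7/6, Nate:5/6, Priya:35/6, Wiremu:5/3.
Priya has the largest value, 35/6, making it the main broker — the node through which the most shortest paths run.

Priya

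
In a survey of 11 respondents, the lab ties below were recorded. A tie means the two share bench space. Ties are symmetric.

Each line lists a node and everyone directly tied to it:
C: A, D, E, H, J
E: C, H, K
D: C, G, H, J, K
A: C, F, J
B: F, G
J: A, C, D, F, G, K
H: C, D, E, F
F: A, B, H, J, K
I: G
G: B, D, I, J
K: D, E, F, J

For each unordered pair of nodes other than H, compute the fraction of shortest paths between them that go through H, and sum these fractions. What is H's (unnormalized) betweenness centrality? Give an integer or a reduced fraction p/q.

Pairs whose geodesics pass through H — C–B: 1/5; C–F: 1/3; G–E: 1/5; E–B: 1/2; E–D: 1/3; E–I: 1/5; E–F: 1/2; D–F: 1/3.
All other pairs contribute 0.
Summing the contributions gives betweenness(H) = 13/5.

13/5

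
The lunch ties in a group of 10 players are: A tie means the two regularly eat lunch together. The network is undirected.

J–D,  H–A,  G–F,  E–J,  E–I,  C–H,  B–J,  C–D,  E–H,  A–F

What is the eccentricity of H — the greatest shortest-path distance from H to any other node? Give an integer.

Distances from H: A:1, B:3, C:1, D:2, E:1, F:2, G:3, I:2, J:2.
The largest is 3 (to G and B), so the eccentricity of H is 3.

3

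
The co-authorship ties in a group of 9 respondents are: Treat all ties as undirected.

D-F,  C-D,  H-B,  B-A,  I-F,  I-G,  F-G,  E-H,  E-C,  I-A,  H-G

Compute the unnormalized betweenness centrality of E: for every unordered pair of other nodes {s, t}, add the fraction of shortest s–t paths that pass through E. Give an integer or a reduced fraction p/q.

Pairs whose geodesics pass through E — A–C: 1/2; B–C: 1; B–D: 1/3; H–C: 1; H–D: 1/2; C–G: 1/2.
All other pairs contribute 0.
Summing the contributions gives betweenness(E) = 23/6.

23/6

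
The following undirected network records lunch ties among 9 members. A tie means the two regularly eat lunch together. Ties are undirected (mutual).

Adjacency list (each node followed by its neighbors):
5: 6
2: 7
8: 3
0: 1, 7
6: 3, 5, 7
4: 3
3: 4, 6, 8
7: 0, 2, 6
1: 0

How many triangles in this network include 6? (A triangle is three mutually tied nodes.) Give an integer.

0

6's neighbors are 3, 5, and 7, but none of them are tied to each other, so no triangle contains 6.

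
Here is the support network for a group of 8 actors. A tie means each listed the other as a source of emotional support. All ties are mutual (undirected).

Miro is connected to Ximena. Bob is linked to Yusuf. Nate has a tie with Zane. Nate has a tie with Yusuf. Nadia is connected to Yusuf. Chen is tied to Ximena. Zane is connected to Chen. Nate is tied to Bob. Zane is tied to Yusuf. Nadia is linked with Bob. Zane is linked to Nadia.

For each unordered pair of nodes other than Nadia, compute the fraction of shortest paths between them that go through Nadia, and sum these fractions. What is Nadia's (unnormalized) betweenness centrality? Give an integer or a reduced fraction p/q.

4/3

Pairs whose geodesics pass through Nadia — Chen–Bob: 1/3; Miro–Bob: 1/3; Ximena–Bob: 1/3; Bob–Zane: 1/3.
All other pairs contribute 0.
Summing the contributions gives betweenness(Nadia) = 4/3.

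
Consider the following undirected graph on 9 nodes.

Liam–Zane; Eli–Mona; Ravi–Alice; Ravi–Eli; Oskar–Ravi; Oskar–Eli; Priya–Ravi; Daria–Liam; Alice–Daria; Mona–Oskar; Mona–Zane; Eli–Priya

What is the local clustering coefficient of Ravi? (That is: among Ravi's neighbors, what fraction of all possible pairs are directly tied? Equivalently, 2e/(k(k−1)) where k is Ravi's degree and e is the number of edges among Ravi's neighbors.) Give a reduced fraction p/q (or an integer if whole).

Ravi's neighbors: Alice, Eli, Oskar, and Priya (k = 4).
Possible neighbor pairs: C(4,2) = 6. Edges among them: Eli–Oskar, Eli–Priya → e = 2.
Clustering(Ravi) = 2/6 = 1/3.

1/3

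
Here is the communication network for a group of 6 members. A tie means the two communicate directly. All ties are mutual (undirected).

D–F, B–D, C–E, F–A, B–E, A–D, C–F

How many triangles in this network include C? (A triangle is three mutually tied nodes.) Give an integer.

0

C's neighbors are E and F, but none of them are tied to each other, so no triangle contains C.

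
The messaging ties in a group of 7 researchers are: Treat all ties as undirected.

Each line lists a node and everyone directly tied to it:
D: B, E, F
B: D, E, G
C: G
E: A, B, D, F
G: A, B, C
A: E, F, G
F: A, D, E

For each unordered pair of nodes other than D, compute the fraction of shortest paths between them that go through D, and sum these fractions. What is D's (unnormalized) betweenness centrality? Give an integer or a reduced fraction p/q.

1/2

Pairs whose geodesics pass through D — B–F: 1/2.
All other pairs contribute 0.
Summing the contributions gives betweenness(D) = 1/2.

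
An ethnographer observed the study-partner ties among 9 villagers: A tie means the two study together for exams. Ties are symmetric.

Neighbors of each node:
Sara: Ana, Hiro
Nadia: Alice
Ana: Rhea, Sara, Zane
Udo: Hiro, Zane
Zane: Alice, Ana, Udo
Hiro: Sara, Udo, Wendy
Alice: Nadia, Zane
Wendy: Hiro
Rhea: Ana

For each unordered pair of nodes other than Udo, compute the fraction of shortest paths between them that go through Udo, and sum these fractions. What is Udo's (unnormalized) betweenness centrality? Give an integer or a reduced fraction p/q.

Pairs whose geodesics pass through Udo — Wendy–Nadia: 1; Wendy–Zane: 1; Wendy–Alice: 1; Hiro–Nadia: 1; Hiro–Zane: 1; Hiro–Alice: 1.
All other pairs contribute 0.
Summing the contributions gives betweenness(Udo) = 6.

6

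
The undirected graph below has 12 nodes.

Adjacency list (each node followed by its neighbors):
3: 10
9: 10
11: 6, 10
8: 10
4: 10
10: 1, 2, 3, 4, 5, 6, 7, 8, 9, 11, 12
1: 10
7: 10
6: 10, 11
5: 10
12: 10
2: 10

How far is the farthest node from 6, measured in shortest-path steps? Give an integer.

Distances from 6: 1:2, 2:2, 3:2, 4:2, 5:2, 7:2, 8:2, 9:2, 10:1, 11:1, 12:2.
The largest is 2 (to 7, 2, 4, 1, 8, 12, 3, 9, and 5), so the eccentricity of 6 is 2.

2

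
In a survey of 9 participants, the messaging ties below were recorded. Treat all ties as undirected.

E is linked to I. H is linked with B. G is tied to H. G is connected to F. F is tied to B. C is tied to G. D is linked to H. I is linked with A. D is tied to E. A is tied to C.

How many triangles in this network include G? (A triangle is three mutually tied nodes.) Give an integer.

G's neighbors are C, F, and H, but none of them are tied to each other, so no triangle contains G.

0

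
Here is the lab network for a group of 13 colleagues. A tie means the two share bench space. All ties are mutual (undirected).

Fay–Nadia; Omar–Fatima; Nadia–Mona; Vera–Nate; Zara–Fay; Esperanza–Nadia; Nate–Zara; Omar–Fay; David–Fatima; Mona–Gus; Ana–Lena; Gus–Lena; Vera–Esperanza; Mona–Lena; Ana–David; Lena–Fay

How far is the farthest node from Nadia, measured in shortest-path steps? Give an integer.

4

Distances from Nadia: Ana:3, David:4, Esperanza:1, Fatima:3, Fay:1, Gus:2, Lena:2, Mona:1, Nate:3, Omar:2, Vera:2, Zara:2.
The largest is 4 (to David), so the eccentricity of Nadia is 4.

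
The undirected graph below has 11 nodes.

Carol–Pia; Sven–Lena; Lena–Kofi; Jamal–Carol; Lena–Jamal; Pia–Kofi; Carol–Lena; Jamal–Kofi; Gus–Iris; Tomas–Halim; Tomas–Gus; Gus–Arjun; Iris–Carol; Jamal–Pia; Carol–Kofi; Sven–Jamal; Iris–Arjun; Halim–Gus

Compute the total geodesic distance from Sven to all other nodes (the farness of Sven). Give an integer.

29

Distances from Sven: Arjun:4, Carol:2, Gus:4, Halim:5, Iris:3, Jamal:1, Kofi:2, Lena:1, Pia:2, Tomas:5.
Sum = 4 + 2 + 4 + 5 + 3 + 1 + 2 + 1 + 2 + 5 = 29.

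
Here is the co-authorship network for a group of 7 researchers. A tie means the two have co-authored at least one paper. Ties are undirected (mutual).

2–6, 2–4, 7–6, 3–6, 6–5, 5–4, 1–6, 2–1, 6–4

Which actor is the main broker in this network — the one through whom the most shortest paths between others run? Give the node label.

6

Unnormalized betweenness of each node: 1:0, 2:1/2, 3:0, 4:1/2, 5:0, 6:11, 7:0.
6 has the largest value, 11, making it the main broker — the node through which the most shortest paths run.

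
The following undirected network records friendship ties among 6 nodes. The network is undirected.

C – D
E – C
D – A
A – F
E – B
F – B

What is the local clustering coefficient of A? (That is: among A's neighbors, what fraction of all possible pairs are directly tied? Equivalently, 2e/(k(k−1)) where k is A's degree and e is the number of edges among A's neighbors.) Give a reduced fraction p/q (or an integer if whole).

A's neighbors: D and F (k = 2).
Possible neighbor pairs: C(2,2) = 1. Edges among them: none → e = 0.
Clustering(A) = 0/1.

0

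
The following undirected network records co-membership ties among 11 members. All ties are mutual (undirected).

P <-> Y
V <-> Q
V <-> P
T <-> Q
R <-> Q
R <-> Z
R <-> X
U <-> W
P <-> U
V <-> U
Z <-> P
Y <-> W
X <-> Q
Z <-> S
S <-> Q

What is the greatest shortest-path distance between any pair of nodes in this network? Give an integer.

Eccentricity of each node (its greatest distance to any other): P:3, Q:3, R:4, S:4, T:4, U:3, V:2, W:4, X:4, Y:4, Z:3.
The maximum eccentricity is 4, realized for instance by the pair W–R via W – Y – P – Z – R. So the diameter is 4.

4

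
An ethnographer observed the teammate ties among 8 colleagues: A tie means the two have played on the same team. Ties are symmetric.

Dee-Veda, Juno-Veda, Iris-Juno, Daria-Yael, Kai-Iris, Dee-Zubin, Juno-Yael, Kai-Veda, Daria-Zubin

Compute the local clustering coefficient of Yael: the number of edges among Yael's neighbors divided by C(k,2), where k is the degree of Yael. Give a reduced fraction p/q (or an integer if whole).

Yael's neighbors: Daria and Juno (k = 2).
Possible neighbor pairs: C(2,2) = 1. Edges among them: none → e = 0.
Clustering(Yael) = 0/1.

0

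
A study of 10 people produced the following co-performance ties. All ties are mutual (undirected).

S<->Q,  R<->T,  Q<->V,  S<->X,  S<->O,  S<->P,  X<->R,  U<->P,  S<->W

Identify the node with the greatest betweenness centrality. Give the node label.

Unnormalized betweenness of each node: O:0, P:8, Q:8, R:8, S:31, T:0, U:0, V:0, W:0, X:14.
S has the largest value, 31, making it the main broker — the node through which the most shortest paths run.

S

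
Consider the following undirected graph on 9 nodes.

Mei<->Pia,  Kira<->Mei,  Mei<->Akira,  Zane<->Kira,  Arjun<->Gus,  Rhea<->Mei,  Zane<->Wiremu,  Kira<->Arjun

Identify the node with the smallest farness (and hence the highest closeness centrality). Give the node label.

Kira

Farness (sum of distances to all others) for each node — Akira:21, Arjun:18, Gus:25, Kira:13, Mei:14, Pia:21, Rhea:21, Wiremu:25, Zane:18.
The smallest farness is 13, for Kira, so Kira has the highest closeness.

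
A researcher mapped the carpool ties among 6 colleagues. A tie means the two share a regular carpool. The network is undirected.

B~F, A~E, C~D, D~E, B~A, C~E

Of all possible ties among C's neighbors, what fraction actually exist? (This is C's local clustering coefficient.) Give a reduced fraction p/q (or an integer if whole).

C's neighbors: D and E (k = 2).
Possible neighbor pairs: C(2,2) = 1. Edges among them: D–E → e = 1.
Clustering(C) = 1/1.

1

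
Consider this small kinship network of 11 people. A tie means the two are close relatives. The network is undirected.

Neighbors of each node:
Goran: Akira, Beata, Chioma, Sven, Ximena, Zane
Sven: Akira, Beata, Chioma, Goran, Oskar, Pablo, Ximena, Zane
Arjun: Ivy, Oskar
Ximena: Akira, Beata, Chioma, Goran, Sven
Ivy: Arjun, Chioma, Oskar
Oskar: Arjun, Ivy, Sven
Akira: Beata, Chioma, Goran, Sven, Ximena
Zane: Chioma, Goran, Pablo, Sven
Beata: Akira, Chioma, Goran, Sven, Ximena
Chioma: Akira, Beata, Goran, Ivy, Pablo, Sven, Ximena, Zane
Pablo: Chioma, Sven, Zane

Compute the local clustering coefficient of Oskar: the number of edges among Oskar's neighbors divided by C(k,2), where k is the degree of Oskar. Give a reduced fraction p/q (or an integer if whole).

Oskar's neighbors: Arjun, Ivy, and Sven (k = 3).
Possible neighbor pairs: C(3,2) = 3. Edges among them: Arjun–Ivy → e = 1.
Clustering(Oskar) = 1/3.

1/3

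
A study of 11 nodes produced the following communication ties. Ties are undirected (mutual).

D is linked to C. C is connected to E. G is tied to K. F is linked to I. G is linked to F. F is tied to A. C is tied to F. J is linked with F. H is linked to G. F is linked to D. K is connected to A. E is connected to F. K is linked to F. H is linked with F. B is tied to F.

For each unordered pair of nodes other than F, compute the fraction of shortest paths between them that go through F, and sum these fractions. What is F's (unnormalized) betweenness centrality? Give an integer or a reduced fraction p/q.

77/2

Pairs whose geodesics pass through F — G–J: 1; G–I: 1; G–A: 1/2; G–B: 1; G–D: 1; G–C: 1; G–E: 1; J–I: 1; J–K: 1; J–A: 1; J–B: 1; J–D: 1; J–H: 1; J–C: 1 … (+26 more pairs).
All other pairs contribute 0.
Summing the contributions gives betweenness(F) = 77/2.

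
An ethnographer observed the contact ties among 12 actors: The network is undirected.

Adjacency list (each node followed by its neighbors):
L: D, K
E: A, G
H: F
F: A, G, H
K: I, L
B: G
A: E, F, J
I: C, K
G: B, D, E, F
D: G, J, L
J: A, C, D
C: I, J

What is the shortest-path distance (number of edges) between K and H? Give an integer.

One shortest route is K – L – D – G – F – H, which uses 5 edges, and at distance 4 from K we only reach {A, B, E, F}, which does not include H. So d(K,H) = 5.

5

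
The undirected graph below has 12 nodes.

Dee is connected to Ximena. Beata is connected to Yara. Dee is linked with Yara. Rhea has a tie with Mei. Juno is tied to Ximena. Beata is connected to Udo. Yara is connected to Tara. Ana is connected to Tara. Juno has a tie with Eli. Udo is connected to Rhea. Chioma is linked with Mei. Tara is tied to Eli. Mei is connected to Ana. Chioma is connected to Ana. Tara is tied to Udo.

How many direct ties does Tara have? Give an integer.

4

Tara is directly tied to Ana, Eli, Udo, and Yara. That is 4 neighbors, so the degree of Tara is 4.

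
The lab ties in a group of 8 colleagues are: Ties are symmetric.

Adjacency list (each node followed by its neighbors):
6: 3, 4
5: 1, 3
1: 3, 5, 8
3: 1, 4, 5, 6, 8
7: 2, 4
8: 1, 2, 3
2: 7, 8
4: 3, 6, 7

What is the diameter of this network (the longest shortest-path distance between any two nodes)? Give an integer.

3

Eccentricity of each node (its greatest distance to any other): 1:3, 2:3, 3:2, 4:2, 5:3, 6:3, 7:3, 8:2.
The maximum eccentricity is 3, realized for instance by the pair 1–7 via 1 – 3 – 4 – 7. So the diameter is 3.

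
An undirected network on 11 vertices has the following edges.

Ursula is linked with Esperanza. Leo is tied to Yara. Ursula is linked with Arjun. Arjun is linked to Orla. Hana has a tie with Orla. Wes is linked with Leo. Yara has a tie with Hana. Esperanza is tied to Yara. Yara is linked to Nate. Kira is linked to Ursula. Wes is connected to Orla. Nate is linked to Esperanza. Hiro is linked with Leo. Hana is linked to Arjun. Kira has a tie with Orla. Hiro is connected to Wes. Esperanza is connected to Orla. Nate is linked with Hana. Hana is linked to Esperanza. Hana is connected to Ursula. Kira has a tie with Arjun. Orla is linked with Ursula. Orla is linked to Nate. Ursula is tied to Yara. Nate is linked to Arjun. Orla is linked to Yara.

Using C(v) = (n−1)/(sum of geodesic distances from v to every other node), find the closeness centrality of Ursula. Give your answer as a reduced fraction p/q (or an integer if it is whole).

2/3

Distances from Ursula: Arjun:1, Esperanza:1, Hana:1, Hiro:3, Kira:1, Leo:2, Nate:2, Orla:1, Wes:2, Yara:1. Sum = 15.
n = 11, so closeness = 10/15 = 2/3.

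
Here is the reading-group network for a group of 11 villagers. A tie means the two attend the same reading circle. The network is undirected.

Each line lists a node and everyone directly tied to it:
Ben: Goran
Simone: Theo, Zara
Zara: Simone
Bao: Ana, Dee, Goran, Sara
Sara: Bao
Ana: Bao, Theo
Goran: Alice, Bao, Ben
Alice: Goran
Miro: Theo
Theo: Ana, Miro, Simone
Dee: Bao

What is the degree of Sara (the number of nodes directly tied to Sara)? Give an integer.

Sara is directly tied to Bao. That is 1 neighbor, so the degree of Sara is 1.

1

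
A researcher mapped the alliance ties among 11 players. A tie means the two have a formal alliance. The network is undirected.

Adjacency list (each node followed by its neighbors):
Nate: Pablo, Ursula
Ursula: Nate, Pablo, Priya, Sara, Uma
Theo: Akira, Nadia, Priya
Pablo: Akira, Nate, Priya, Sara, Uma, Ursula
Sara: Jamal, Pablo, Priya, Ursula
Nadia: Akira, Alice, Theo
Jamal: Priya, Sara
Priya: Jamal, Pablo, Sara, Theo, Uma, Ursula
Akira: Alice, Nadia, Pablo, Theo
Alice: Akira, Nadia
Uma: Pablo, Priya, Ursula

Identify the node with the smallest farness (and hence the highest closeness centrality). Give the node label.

Pablo

Farness (sum of distances to all others) for each node — Akira:17, Alice:25, Jamal:23, Nadia:22, Nate:22, Pablo:14, Priya:15, Sara:18, Theo:18, Uma:19, Ursula:17.
The smallest farness is 14, for Pablo, so Pablo has the highest closeness.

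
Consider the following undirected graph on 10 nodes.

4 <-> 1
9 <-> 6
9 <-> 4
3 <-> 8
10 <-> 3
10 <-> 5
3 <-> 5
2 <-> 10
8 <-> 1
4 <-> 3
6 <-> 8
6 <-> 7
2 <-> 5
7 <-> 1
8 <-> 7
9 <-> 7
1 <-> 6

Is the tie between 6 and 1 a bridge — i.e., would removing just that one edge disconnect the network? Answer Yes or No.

Even without that edge, 6 still reaches 1 via 6 – 8 – 1, so the network stays connected. Not a bridge.

No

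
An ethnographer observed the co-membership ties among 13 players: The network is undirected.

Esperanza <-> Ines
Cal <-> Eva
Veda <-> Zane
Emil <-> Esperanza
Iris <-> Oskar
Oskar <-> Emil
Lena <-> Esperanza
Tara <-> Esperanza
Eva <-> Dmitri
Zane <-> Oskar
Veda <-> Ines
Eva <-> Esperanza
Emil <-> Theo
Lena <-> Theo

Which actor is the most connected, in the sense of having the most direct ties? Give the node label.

Esperanza

Degrees — Cal:1, Dmitri:1, Emil:3, Esperanza:5, Eva:3, Ines:2, Iris:1, Lena:2, Oskar:3, Tara:1, Theo:2, Veda:2, Zane:2.
The maximum is 5, attained only by Esperanza.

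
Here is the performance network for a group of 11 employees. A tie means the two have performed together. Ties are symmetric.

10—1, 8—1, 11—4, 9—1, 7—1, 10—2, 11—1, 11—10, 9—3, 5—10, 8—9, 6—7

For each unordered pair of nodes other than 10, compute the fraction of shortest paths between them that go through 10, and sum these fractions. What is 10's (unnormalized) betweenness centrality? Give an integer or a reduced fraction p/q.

17

Pairs whose geodesics pass through 10 — 1–5: 1; 1–2: 1; 4–5: 1; 4–2: 1; 5–8: 1; 5–6: 1; 5–3: 1; 5–2: 1; 5–7: 1; 5–9: 1; 5–11: 1; 8–2: 1; 6–2: 1; 3–2: 1 … (+3 more pairs).
All other pairs contribute 0.
Summing the contributions gives betweenness(10) = 17.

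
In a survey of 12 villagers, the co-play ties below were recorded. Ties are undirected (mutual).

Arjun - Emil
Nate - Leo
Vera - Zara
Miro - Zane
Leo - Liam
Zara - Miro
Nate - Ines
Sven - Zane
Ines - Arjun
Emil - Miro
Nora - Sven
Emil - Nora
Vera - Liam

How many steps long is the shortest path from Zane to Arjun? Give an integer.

One shortest route is Zane – Miro – Emil – Arjun, which uses 3 edges, and at distance 2 from Zane we only reach {Emil, Nora, Zara}, which does not include Arjun. So d(Zane,Arjun) = 3.

3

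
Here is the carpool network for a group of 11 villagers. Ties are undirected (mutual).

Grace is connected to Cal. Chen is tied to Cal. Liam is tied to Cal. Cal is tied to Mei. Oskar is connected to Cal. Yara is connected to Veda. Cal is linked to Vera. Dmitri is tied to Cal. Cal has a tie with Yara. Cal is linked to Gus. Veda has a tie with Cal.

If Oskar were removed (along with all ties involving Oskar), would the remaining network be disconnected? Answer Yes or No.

No

Even without Oskar, every remaining node can still reach every other (the residual graph is connected), so Oskar is not a cut vertex.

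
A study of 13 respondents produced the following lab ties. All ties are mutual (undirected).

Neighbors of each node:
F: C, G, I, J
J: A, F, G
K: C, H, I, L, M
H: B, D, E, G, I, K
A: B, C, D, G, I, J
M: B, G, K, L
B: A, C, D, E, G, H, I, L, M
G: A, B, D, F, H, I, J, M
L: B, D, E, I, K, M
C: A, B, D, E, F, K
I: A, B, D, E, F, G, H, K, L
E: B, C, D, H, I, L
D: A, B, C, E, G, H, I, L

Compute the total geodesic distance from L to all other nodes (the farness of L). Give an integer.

19

Distances from L: A:2, B:1, C:2, D:1, E:1, F:2, G:2, H:2, I:1, J:3, K:1, M:1.
Sum = 2 + 1 + 2 + 1 + 1 + 2 + 2 + 2 + 1 + 3 + 1 + 1 = 19.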